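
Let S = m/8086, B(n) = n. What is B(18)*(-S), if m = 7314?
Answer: -65826/4043 ≈ -16.281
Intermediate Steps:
S = 3657/4043 (S = 7314/8086 = 7314*(1/8086) = 3657/4043 ≈ 0.90453)
B(18)*(-S) = 18*(-1*3657/4043) = 18*(-3657/4043) = -65826/4043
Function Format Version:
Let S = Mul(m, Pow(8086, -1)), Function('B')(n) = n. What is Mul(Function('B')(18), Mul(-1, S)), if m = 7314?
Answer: Rational(-65826, 4043) ≈ -16.281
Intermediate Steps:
S = Rational(3657, 4043) (S = Mul(7314, Pow(8086, -1)) = Mul(7314, Rational(1, 8086)) = Rational(3657, 4043) ≈ 0.90453)
Mul(Function('B')(18), Mul(-1, S)) = Mul(18, Mul(-1, Rational(3657, 4043))) = Mul(18, Rational(-3657, 4043)) = Rational(-65826, 4043)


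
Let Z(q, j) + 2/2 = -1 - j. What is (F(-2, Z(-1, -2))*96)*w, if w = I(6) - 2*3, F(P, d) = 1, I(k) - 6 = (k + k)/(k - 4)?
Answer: 576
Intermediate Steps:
Z(q, j) = -2 - j (Z(q, j) = -1 + (-1 - j) = -2 - j)
I(k) = 6 + 2*k/(-4 + k) (I(k) = 6 + (k + k)/(k - 4) = 6 + (2*k)/(-4 + k) = 6 + 2*k/(-4 + k))
w = 6 (w = 8*(-3 + 6)/(-4 + 6) - 2*3 = 8*3/2 - 6 = 8*(½)*3 - 6 = 12 - 6 = 6)
(F(-2, Z(-1, -2))*96)*w = (1*96)*6 = 96*6 = 576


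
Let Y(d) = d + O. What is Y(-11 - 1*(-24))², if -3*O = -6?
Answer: 225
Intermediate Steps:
O = 2 (O = -⅓*(-6) = 2)
Y(d) = 2 + d (Y(d) = d + 2 = 2 + d)
Y(-11 - 1*(-24))² = (2 + (-11 - 1*(-24)))² = (2 + (-11 + 24))² = (2 + 13)² = 15² = 225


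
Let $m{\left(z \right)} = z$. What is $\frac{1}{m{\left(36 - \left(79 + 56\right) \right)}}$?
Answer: $- \frac{1}{99} \approx -0.010101$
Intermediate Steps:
$\frac{1}{m{\left(36 - \left(79 + 56\right) \right)}} = \frac{1}{36 - \left(79 + 56\right)} = \frac{1}{36 - 135} = \frac{1}{-99} = - \frac{1}{99}$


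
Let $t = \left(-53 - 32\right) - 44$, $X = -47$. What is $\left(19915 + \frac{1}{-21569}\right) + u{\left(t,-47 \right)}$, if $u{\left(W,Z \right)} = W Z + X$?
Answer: $\frac{559305738}{21569} \approx 25931.0$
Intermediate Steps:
$t = -129$ ($t = -85 - 44 = -129$)
$u{\left(W,Z \right)} = -47 + W Z$ ($u{\left(W,Z \right)} = W Z - 47 = -47 + W Z$)
$\left(19915 + \frac{1}{-21569}\right) + u{\left(t,-47 \right)} = \left(19915 + \frac{1}{-21569}\right) - -6016 = \left(19915 - \frac{1}{21569}\right) + \left(-47 + 6063\right) = \frac{429546634}{21569} + 6016 = \frac{559305738}{21569}$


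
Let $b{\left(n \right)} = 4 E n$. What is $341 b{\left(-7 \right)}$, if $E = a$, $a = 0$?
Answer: $0$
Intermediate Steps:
$E = 0$
$b{\left(n \right)} = 0$ ($b{\left(n \right)} = 4 \cdot 0 n = 0 n = 0$)
$341 b{\left(-7 \right)} = 341 \cdot 0 = 0$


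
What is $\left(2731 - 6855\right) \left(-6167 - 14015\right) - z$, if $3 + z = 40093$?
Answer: $83190478$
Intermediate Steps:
$z = 40090$ ($z = -3 + 40093 = 40090$)
$\left(2731 - 6855\right) \left(-6167 - 14015\right) - z = \left(2731 - 6855\right) \left(-6167 - 14015\right) - 40090 = \left(-4124\right) \left(-20182\right) - 40090 = 83230568 - 40090 = 83190478$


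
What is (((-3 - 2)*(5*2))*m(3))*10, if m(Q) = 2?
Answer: -1000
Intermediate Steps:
(((-3 - 2)*(5*2))*m(3))*10 = (((-3 - 2)*(5*2))*2)*10 = (-5*10*2)*10 = -50*2*10 = -100*10 = -1000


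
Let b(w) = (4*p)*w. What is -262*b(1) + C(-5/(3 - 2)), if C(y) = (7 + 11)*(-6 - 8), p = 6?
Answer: -6540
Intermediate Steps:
C(y) = -252 (C(y) = 18*(-14) = -252)
b(w) = 24*w (b(w) = (4*6)*w = 24*w)
-262*b(1) + C(-5/(3 - 2)) = -6288 - 252 = -6540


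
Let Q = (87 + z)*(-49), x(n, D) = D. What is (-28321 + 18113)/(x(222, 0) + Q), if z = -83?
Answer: 2552/49 ≈ 52.082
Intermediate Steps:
Q = -196 (Q = (87 - 83)*(-49) = 4*(-49) = -196)
(-28321 + 18113)/(x(222, 0) + Q) = (-28321 + 18113)/(0 - 196) = -10208/(-196) = -10208*(-1/196) = 2552/49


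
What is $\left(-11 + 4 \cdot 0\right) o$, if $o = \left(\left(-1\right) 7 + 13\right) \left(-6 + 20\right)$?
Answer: $-924$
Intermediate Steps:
$o = 84$ ($o = \left(-7 + 13\right) 14 = 6 \cdot 14 = 84$)
$\left(-11 + 4 \cdot 0\right) o = \left(-11 + 4 \cdot 0\right) 84 = \left(-11 + 0\right) 84 = \left(-11\right) 84 = -924$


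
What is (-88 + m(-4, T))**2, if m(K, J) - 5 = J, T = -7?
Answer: 8100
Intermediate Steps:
m(K, J) = 5 + J
(-88 + m(-4, T))**2 = (-88 + (5 - 7))**2 = (-88 - 2)**2 = (-90)**2 = 8100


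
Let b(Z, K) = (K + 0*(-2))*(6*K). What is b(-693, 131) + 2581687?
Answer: 2684653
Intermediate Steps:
b(Z, K) = 6*K² (b(Z, K) = (K + 0)*(6*K) = K*(6*K) = 6*K²)
b(-693, 131) + 2581687 = 6*131² + 2581687 = 6*17161 + 2581687 = 102966 + 2581687 = 2684653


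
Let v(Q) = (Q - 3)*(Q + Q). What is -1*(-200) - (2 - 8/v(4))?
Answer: 199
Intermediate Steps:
v(Q) = 2*Q*(-3 + Q) (v(Q) = (-3 + Q)*(2*Q) = 2*Q*(-3 + Q))
-1*(-200) - (2 - 8/v(4)) = -1*(-200) - (2 - 8/(2*4*(-3 + 4))) = 200 - (2 - 8/(2*4*1)) = 200 - (2 - 8/8) = 200 - (2 - 4*1/4) = 200 - (2 - 1) = 200 - 1*1 = 200 - 1 = 199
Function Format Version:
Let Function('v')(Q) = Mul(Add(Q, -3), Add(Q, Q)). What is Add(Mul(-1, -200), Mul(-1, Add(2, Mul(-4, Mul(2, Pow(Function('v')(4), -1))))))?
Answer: 199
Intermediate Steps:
Function('v')(Q) = Mul(2, Q, Add(-3, Q)) (Function('v')(Q) = Mul(Add(-3, Q), Mul(2, Q)) = Mul(2, Q, Add(-3, Q)))
Add(Mul(-1, -200), Mul(-1, Add(2, Mul(-4, Mul(2, Pow(Function('v')(4), -1)))))) = Add(Mul(-1, -200), Mul(-1, Add(2, Mul(-4, Mul(2, Pow(Mul(2, 4, Add(-3, 4)), -1)))))) = Add(200, Mul(-1, Add(2, Mul(-4, Mul(2, Pow(Mul(2, 4, 1), -1)))))) = Add(200, Mul(-1, Add(2, Mul(-4, Mul(2, Pow(8, -1)))))) = Add(200, Mul(-1, Add(2, Mul(-4, Mul(2, Rational(1, 8)))))) = Add(200, Mul(-1, Add(2, Mul(-4, Rational(1, 4))))) = Add(200, Mul(-1, Add(2, -1))) = Add(200, Mul(-1, 1)) = Add(200, -1) = 199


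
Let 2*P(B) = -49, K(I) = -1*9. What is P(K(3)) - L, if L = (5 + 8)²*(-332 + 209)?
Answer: 41525/2 ≈ 20763.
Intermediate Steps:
K(I) = -9
P(B) = -49/2 (P(B) = (½)*(-49) = -49/2)
L = -20787 (L = 13²*(-123) = 169*(-123) = -20787)
P(K(3)) - L = -49/2 - 1*(-20787) = -49/2 + 20787 = 41525/2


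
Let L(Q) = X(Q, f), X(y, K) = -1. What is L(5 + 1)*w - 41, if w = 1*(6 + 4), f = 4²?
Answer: -51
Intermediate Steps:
f = 16
w = 10 (w = 1*10 = 10)
L(Q) = -1
L(5 + 1)*w - 41 = -1*10 - 41 = -10 - 41 = -51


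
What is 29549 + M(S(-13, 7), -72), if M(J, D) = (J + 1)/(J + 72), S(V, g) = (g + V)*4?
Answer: 1418329/48 ≈ 29549.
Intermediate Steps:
S(V, g) = 4*V + 4*g (S(V, g) = (V + g)*4 = 4*V + 4*g)
M(J, D) = (1 + J)/(72 + J)
29549 + M(S(-13, 7), -72) = 29549 + (1 + (4*(-13) + 4*7))/(72 + (4*(-13) + 4*7)) = 29549 + (1 + (-52 + 28))/(72 + (-52 + 28)) = 29549 + (1 - 24)/(72 - 24) = 29549 - 23/48 = 1418329/48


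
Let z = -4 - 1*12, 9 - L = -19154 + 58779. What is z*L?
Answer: 633856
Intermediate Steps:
L = -39616 (L = 9 - (-19154 + 58779) = 9 - 1*39625 = 9 - 39625 = -39616)
z = -16 (z = -4 - 12 = -16)
z*L = -16*(-39616) = 633856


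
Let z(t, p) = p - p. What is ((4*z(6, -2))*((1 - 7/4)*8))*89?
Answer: 0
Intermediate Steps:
z(t, p) = 0
((4*z(6, -2))*((1 - 7/4)*8))*89 = ((4*0)*((1 - 7/4)*8))*89 = (0*((1 - 7*¼)*8))*89 = (0*((1 - 7/4)*8))*89 = (0*(-¾*8))*89 = (0*(-6))*89 = 0*89 = 0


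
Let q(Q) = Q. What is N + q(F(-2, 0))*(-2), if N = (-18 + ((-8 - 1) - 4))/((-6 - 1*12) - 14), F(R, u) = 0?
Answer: 31/32 ≈ 0.96875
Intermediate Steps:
N = 31/32 (N = (-18 + (-9 - 4))/((-6 - 12) - 14) = (-18 - 13)/(-18 - 14) = -31/(-32) = -31*(-1/32) = 31/32 ≈ 0.96875)
N + q(F(-2, 0))*(-2) = 31/32 + 0*(-2) = 31/32 + 0 = 31/32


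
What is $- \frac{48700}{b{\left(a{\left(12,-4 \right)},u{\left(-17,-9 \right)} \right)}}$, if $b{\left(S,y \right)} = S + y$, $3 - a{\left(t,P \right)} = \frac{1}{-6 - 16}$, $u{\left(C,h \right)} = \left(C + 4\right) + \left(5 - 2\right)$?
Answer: $\frac{1071400}{153} \approx 7002.6$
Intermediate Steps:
$u{\left(C,h \right)} = 7 + C$ ($u{\left(C,h \right)} = \left(4 + C\right) + \left(5 - 2\right) = \left(4 + C\right) + 3 = 7 + C$)
$a{\left(t,P \right)} = \frac{67}{22}$ ($a{\left(t,P \right)} = 3 - \frac{1}{-6 - 16} = 3 - \frac{1}{-22} = 3 - - \frac{1}{22} = 3 + \frac{1}{22} = \frac{67}{22}$)
$- \frac{48700}{b{\left(a{\left(12,-4 \right)},u{\left(-17,-9 \right)} \right)}} = - \frac{48700}{\frac{67}{22} + \left(7 - 17\right)} = - \frac{48700}{\frac{67}{22} - 10} = - \frac{48700}{- \frac{153}{22}} = \left(-48700\right) \left(- \frac{22}{153}\right) = \frac{1071400}{153}$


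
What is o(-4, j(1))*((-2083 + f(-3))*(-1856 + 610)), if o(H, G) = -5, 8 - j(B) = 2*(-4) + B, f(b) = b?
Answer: -12995780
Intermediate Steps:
j(B) = 16 - B (j(B) = 8 - (2*(-4) + B) = 8 - (-8 + B) = 8 + (8 - B) = 16 - B)
o(-4, j(1))*((-2083 + f(-3))*(-1856 + 610)) = -5*(-2083 - 3)*(-1856 + 610) = -(-10430)*(-1246) = -5*2599156 = -12995780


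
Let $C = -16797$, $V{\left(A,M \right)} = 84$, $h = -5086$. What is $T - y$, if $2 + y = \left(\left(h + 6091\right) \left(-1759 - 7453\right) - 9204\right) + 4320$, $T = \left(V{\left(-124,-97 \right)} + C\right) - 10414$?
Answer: $9235819$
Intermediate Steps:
$T = -27127$ ($T = \left(84 - 16797\right) - 10414 = -16713 - 10414 = -27127$)
$y = -9262946$ ($y = -2 + \left(\left(\left(-5086 + 6091\right) \left(-1759 - 7453\right) - 9204\right) + 4320\right) = -2 + \left(\left(1005 \left(-9212\right) - 9204\right) + 4320\right) = -2 + \left(\left(-9258060 - 9204\right) + 4320\right) = -2 + \left(-9267264 + 4320\right) = -2 - 9262944 = -9262946$)
$T - y = -27127 - -9262946 = -27127 + 9262946 = 9235819$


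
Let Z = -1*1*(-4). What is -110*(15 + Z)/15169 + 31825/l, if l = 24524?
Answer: 39227115/33818596 ≈ 1.1599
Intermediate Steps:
Z = 4 (Z = -1*(-4) = 4)
-110*(15 + Z)/15169 + 31825/l = -110*(15 + 4)/15169 + 31825/24524 = -110*19*(1/15169) + 31825*(1/24524) = -2090*1/15169 + 31825/24524 = -190/1379 + 31825/24524 = 39227115/33818596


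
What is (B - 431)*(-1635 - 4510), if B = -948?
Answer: 8473955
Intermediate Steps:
(B - 431)*(-1635 - 4510) = (-948 - 431)*(-1635 - 4510) = -1379*(-6145) = 8473955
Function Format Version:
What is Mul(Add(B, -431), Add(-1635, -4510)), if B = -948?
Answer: 8473955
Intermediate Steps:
Mul(Add(B, -431), Add(-1635, -4510)) = Mul(Add(-948, -431), Add(-1635, -4510)) = Mul(-1379, -6145) = 8473955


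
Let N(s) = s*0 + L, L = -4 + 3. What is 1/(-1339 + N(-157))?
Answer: -1/1340 ≈ -0.00074627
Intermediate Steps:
L = -1
N(s) = -1 (N(s) = s*0 - 1 = 0 - 1 = -1)
1/(-1339 + N(-157)) = 1/(-1339 - 1) = 1/(-1340) = -1/1340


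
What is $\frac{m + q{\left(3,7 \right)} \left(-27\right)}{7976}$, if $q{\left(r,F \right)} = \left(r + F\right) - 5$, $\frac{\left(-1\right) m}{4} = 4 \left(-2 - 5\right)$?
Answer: $- \frac{23}{7976} \approx -0.0028837$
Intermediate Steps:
$m = 112$ ($m = - 4 \cdot 4 \left(-2 - 5\right) = - 4 \cdot 4 \left(-7\right) = \left(-4\right) \left(-28\right) = 112$)
$q{\left(r,F \right)} = -5 + F + r$ ($q{\left(r,F \right)} = \left(F + r\right) - 5 = -5 + F + r$)
$\frac{m + q{\left(3,7 \right)} \left(-27\right)}{7976} = \frac{112 + \left(-5 + 7 + 3\right) \left(-27\right)}{7976} = \left(112 + 5 \left(-27\right)\right) \frac{1}{7976} = \left(112 - 135\right) \frac{1}{7976} = \left(-23\right) \frac{1}{7976} = - \frac{23}{7976}$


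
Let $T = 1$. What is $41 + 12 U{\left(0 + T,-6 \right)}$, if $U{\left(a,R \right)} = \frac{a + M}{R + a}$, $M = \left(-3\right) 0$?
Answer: $\frac{193}{5} \approx 38.6$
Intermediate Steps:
$M = 0$
$U{\left(a,R \right)} = \frac{a}{R + a}$ ($U{\left(a,R \right)} = \frac{a + 0}{R + a} = \frac{a}{R + a}$)
$41 + 12 U{\left(0 + T,-6 \right)} = 41 + 12 \frac{0 + 1}{-6 + \left(0 + 1\right)} = 41 + 12 \cdot 1 \frac{1}{-6 + 1} = 41 + 12 \cdot 1 \frac{1}{-5} = 41 + 12 \cdot 1 \left(- \frac{1}{5}\right) = 41 + 12 \left(- \frac{1}{5}\right) = 41 - \frac{12}{5} = \frac{193}{5}$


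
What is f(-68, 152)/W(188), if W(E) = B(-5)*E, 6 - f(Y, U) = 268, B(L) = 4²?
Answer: -131/1504 ≈ -0.087101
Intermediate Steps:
B(L) = 16
f(Y, U) = -262 (f(Y, U) = 6 - 1*268 = 6 - 268 = -262)
W(E) = 16*E
f(-68, 152)/W(188) = -262/(16*188) = -262/3008 = -262*1/3008 = -131/1504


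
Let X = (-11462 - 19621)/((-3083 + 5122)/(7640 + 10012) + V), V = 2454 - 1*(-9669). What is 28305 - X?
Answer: 6057740413791/213997235 ≈ 28308.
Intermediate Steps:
V = 12123 (V = 2454 + 9669 = 12123)
X = -548677116/213997235 (X = (-11462 - 19621)/((-3083 + 5122)/(7640 + 10012) + 12123) = -31083/(2039/17652 + 12123) = -31083/213997235/17652 = -31083*17652/213997235 = -548677116/213997235 ≈ -2.5639)
28305 - X = 28305 - 1*(-548677116/213997235) = 28305 + 548677116/213997235 = 6057740413791/213997235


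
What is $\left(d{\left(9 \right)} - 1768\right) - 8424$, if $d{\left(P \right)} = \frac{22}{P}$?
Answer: $- \frac{91706}{9} \approx -10190.0$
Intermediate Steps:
$\left(d{\left(9 \right)} - 1768\right) - 8424 = \left(\frac{22}{9} - 1768\right) - 8424 = - \frac{15890}{9} - 8424 = - \frac{91706}{9}$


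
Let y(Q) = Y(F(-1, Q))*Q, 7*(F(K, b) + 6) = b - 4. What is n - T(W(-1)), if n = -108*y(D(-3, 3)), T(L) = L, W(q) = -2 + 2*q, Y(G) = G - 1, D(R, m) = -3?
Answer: -2588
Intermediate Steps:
F(K, b) = -46/7 + b/7 (F(K, b) = -6 + (b - 4)/7 = -6 + (-4 + b)/7 = -6 + (-4/7 + b/7) = -46/7 + b/7)
Y(G) = -1 + G
y(Q) = Q*(-53/7 + Q/7) (y(Q) = (-1 + (-46/7 + Q/7))*Q = (-53/7 + Q/7)*Q = Q*(-53/7 + Q/7))
n = -2592 (n = -108*(-3)*(-53 - 3)/7 = -108*(-3)*(-56)/7 = -108*24 = -2592)
n - T(W(-1)) = -2592 - (-2 + 2*(-1)) = -2592 - (-2 - 2) = -2592 - 1*(-4) = -2592 + 4 = -2588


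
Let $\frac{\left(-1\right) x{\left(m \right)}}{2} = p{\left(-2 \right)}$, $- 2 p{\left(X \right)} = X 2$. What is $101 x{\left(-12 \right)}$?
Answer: $-404$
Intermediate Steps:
$p{\left(X \right)} = - X$ ($p{\left(X \right)} = - \frac{X 2}{2} = - \frac{2 X}{2} = - X$)
$x{\left(m \right)} = -4$ ($x{\left(m \right)} = - 2 \left(\left(-1\right) \left(-2\right)\right) = \left(-2\right) 2 = -4$)
$101 x{\left(-12 \right)} = 101 \left(-4\right) = -404$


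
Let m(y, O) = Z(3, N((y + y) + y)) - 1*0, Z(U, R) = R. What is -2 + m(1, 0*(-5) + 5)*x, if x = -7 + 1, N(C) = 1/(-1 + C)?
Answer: -5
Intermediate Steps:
m(y, O) = 1/(-1 + 3*y) (m(y, O) = 1/(-1 + ((y + y) + y)) - 1*0 = 1/(-1 + (2*y + y)) + 0 = 1/(-1 + 3*y) + 0 = 1/(-1 + 3*y))
x = -6
-2 + m(1, 0*(-5) + 5)*x = -2 - 6/(-1 + 3*1) = -2 - 6/(-1 + 3) = -2 - 6/2 = -2 + (½)*(-6) = -2 - 3 = -5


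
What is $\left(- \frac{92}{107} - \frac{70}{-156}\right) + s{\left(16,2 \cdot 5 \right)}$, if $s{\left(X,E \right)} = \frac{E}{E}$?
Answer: $\frac{4915}{8346} \approx 0.58891$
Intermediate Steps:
$s{\left(X,E \right)} = 1$
$\left(- \frac{92}{107} - \frac{70}{-156}\right) + s{\left(16,2 \cdot 5 \right)} = \left(- \frac{92}{107} - \frac{70}{-156}\right) + 1 = \left(\left(-92\right) \frac{1}{107} - - \frac{35}{78}\right) + 1 = \left(- \frac{92}{107} + \frac{35}{78}\right) + 1 = - \frac{3431}{8346} + 1 = \frac{4915}{8346}$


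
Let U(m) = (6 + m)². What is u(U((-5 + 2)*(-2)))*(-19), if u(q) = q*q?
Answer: -393984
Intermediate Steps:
u(q) = q²
u(U((-5 + 2)*(-2)))*(-19) = ((6 + (-5 + 2)*(-2))²)²*(-19) = ((6 - 3*(-2))²)²*(-19) = ((6 + 6)²)²*(-19) = (12²)²*(-19) = 144²*(-19) = 20736*(-19) = -393984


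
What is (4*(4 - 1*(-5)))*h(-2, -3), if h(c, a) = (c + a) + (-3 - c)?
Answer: -216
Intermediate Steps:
h(c, a) = -3 + a (h(c, a) = (a + c) + (-3 - c) = -3 + a)
(4*(4 - 1*(-5)))*h(-2, -3) = (4*(4 - 1*(-5)))*(-3 - 3) = (4*(4 + 5))*(-6) = (4*9)*(-6) = 36*(-6) = -216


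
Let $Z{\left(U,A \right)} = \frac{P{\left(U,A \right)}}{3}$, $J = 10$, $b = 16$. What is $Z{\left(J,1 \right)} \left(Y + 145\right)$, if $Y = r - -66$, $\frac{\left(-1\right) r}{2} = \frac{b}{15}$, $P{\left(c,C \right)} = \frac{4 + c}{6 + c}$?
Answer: $\frac{21931}{360} \approx 60.919$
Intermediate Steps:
$P{\left(c,C \right)} = \frac{4 + c}{6 + c}$
$r = - \frac{32}{15}$ ($r = - 2 \cdot \frac{16}{15} = - 2 \cdot 16 \cdot \frac{1}{15} = \left(-2\right) \frac{16}{15} = - \frac{32}{15} \approx -2.1333$)
$Z{\left(U,A \right)} = \frac{4 + U}{3 \left(6 + U\right)}$ ($Z{\left(U,A \right)} = \frac{\frac{1}{6 + U} \left(4 + U\right)}{3} = \frac{4 + U}{6 + U} \frac{1}{3} = \frac{4 + U}{3 \left(6 + U\right)}$)
$Y = \frac{958}{15}$ ($Y = - \frac{32}{15} - -66 = - \frac{32}{15} + 66 = \frac{958}{15} \approx 63.867$)
$Z{\left(J,1 \right)} \left(Y + 145\right) = \frac{4 + 10}{3 \left(6 + 10\right)} \left(\frac{958}{15} + 145\right) = \frac{1}{3} \cdot \frac{1}{16} \cdot 14 \cdot \frac{3133}{15} = \frac{7}{24} \cdot \frac{3133}{15} = \frac{21931}{360}$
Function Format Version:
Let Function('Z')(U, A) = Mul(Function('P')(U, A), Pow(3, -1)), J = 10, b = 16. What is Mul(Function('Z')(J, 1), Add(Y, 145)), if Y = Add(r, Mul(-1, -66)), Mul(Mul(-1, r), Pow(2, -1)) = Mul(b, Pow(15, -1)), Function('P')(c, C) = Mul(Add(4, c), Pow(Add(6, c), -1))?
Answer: Rational(21931, 360) ≈ 60.919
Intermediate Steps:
Function('P')(c, C) = Mul(Pow(Add(6, c), -1), Add(4, c))
r = Rational(-32, 15) (r = Mul(-2, Mul(16, Pow(15, -1))) = Mul(-2, Mul(16, Rational(1, 15))) = Mul(-2, Rational(16, 15)) = Rational(-32, 15) ≈ -2.1333)
Function('Z')(U, A) = Mul(Rational(1, 3), Pow(Add(6, U), -1), Add(4, U)) (Function('Z')(U, A) = Mul(Mul(Pow(Add(6, U), -1), Add(4, U)), Pow(3, -1)) = Mul(Mul(Pow(Add(6, U), -1), Add(4, U)), Rational(1, 3)) = Mul(Rational(1, 3), Pow(Add(6, U), -1), Add(4, U)))
Y = Rational(958, 15) (Y = Add(Rational(-32, 15), Mul(-1, -66)) = Add(Rational(-32, 15), 66) = Rational(958, 15) ≈ 63.867)
Mul(Function('Z')(J, 1), Add(Y, 145)) = Mul(Mul(Rational(1, 3), Pow(Add(6, 10), -1), Add(4, 10)), Add(Rational(958, 15), 145)) = Mul(Mul(Rational(1, 3), Pow(16, -1), 14), Rational(3133, 15)) = Mul(Mul(Rational(1, 3), Rational(1, 16), 14), Rational(3133, 15)) = Mul(Rational(7, 24), Rational(3133, 15)) = Rational(21931, 360)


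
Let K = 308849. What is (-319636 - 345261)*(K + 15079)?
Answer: -215378755416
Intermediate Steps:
(-319636 - 345261)*(K + 15079) = (-319636 - 345261)*(308849 + 15079) = -664897*323928 = -215378755416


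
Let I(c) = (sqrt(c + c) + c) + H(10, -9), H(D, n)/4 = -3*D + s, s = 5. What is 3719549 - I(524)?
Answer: 3719125 - 2*sqrt(262) ≈ 3.7191e+6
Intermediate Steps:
H(D, n) = 20 - 12*D (H(D, n) = 4*(-3*D + 5) = 4*(5 - 3*D) = 20 - 12*D)
I(c) = -100 + c + sqrt(2)*sqrt(c) (I(c) = (sqrt(c + c) + c) + (20 - 12*10) = (sqrt(2*c) + c) + (20 - 120) = (sqrt(2)*sqrt(c) + c) - 100 = (c + sqrt(2)*sqrt(c)) - 100 = -100 + c + sqrt(2)*sqrt(c))
3719549 - I(524) = 3719549 - (-100 + 524 + sqrt(2)*sqrt(524)) = 3719549 - (-100 + 524 + sqrt(2)*(2*sqrt(131))) = 3719549 - (-100 + 524 + 2*sqrt(262)) = 3719549 - (424 + 2*sqrt(262)) = 3719549 + (-424 - 2*sqrt(262)) = 3719125 - 2*sqrt(262)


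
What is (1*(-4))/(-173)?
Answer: 4/173 ≈ 0.023121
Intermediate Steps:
(1*(-4))/(-173) = -1/173*(-4) = 4/173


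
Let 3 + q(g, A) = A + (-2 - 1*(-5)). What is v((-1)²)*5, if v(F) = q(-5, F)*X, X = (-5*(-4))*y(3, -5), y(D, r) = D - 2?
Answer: 100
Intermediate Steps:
y(D, r) = -2 + D
X = 20 (X = (-5*(-4))*(-2 + 3) = 20*1 = 20)
q(g, A) = A (q(g, A) = -3 + (A + (-2 - 1*(-5))) = -3 + (A + (-2 + 5)) = -3 + (A + 3) = -3 + (3 + A) = A)
v(F) = 20*F (v(F) = F*20 = 20*F)
v((-1)²)*5 = (20*(-1)²)*5 = (20*1)*5 = 20*5 = 100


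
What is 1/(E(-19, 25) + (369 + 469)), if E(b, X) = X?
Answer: 1/863 ≈ 0.0011587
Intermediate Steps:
1/(E(-19, 25) + (369 + 469)) = 1/(25 + (369 + 469)) = 1/(25 + 838) = 1/863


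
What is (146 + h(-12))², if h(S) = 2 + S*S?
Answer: 85264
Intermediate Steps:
h(S) = 2 + S²
(146 + h(-12))² = (146 + (2 + (-12)²))² = (146 + (2 + 144))² = (146 + 146)² = 292² = 85264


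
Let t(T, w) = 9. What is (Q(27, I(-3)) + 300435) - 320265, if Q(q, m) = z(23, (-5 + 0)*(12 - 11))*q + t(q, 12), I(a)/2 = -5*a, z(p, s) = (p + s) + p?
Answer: -18714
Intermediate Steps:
z(p, s) = s + 2*p
I(a) = -10*a (I(a) = 2*(-5*a) = -10*a)
Q(q, m) = 9 + 41*q (Q(q, m) = ((-5 + 0)*(12 - 11) + 2*23)*q + 9 = (-5*1 + 46)*q + 9 = (-5 + 46)*q + 9 = 41*q + 9 = 9 + 41*q)
(Q(27, I(-3)) + 300435) - 320265 = ((9 + 41*27) + 300435) - 320265 = ((9 + 1107) + 300435) - 320265 = (1116 + 300435) - 320265 = 301551 - 320265 = -18714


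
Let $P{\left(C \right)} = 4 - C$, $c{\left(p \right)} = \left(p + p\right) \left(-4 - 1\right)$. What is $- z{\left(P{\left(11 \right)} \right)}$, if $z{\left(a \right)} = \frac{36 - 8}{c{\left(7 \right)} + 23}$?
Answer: $\frac{28}{47} \approx 0.59575$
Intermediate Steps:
$c{\left(p \right)} = - 10 p$ ($c{\left(p \right)} = 2 p \left(-5\right) = - 10 p$)
$z{\left(a \right)} = - \frac{28}{47}$ ($z{\left(a \right)} = \frac{36 - 8}{\left(-10\right) 7 + 23} = \frac{28}{-70 + 23} = \frac{28}{-47} = 28 \left(- \frac{1}{47}\right) = - \frac{28}{47}$)
$- z{\left(P{\left(11 \right)} \right)} = \left(-1\right) \left(- \frac{28}{47}\right) = \frac{28}{47}$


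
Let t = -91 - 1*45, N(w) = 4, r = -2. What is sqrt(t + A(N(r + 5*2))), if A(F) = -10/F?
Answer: I*sqrt(554)/2 ≈ 11.769*I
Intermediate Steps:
t = -136 (t = -91 - 45 = -136)
sqrt(t + A(N(r + 5*2))) = sqrt(-136 - 10/4) = sqrt(-136 - 10*1/4) = sqrt(-136 - 5/2) = sqrt(-277/2) = I*sqrt(554)/2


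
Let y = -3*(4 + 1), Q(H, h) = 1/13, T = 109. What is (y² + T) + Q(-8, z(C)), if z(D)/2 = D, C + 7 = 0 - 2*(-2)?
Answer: 4343/13 ≈ 334.08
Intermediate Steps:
C = -3 (C = -7 + (0 - 2*(-2)) = -7 + (0 + 4) = -7 + 4 = -3)
z(D) = 2*D
Q(H, h) = 1/13
y = -15 (y = -3*5 = -15)
(y² + T) + Q(-8, z(C)) = ((-15)² + 109) + 1/13 = (225 + 109) + 1/13 = 334 + 1/13 = 4343/13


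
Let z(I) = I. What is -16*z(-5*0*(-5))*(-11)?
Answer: 0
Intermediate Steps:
-16*z(-5*0*(-5))*(-11) = -16*(-5*0)*(-5)*(-11) = -0*(-5)*(-11) = -16*0*(-11) = 0*(-11) = 0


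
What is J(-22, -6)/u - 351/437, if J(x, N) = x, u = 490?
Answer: -90802/107065 ≈ -0.84810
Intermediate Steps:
J(-22, -6)/u - 351/437 = -22/490 - 351/437 = -22*1/490 - 351*1/437 = -11/245 - 351/437 = -90802/107065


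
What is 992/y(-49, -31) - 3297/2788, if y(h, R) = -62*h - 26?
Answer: -1791217/2099364 ≈ -0.85322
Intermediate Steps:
y(h, R) = -26 - 62*h
992/y(-49, -31) - 3297/2788 = 992/(-26 - 62*(-49)) - 3297/2788 = 992/(-26 + 3038) - 3297*1/2788 = 992/3012 - 3297/2788 = 992*(1/3012) - 3297/2788 = 248/753 - 3297/2788 = -1791217/2099364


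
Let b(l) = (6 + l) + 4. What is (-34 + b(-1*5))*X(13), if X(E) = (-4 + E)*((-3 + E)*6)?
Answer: -15660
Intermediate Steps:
b(l) = 10 + l
X(E) = (-18 + 6*E)*(-4 + E) (X(E) = (-4 + E)*(-18 + 6*E) = (-18 + 6*E)*(-4 + E))
(-34 + b(-1*5))*X(13) = (-34 + (10 - 1*5))*(72 - 42*13 + 6*13²) = (-34 + (10 - 5))*(72 - 546 + 6*169) = (-34 + 5)*(72 - 546 + 1014) = -29*540 = -15660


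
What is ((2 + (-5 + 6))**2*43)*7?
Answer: 2709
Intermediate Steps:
((2 + (-5 + 6))**2*43)*7 = ((2 + 1)**2*43)*7 = (3**2*43)*7 = (9*43)*7 = 387*7 = 2709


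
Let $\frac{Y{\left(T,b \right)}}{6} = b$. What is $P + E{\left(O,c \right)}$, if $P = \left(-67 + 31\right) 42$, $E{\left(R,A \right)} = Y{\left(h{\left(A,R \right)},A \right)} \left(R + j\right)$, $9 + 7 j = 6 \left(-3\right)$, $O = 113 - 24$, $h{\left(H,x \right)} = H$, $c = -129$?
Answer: $- \frac{471888}{7} \approx -67413.0$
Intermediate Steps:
$Y{\left(T,b \right)} = 6 b$
$O = 89$
$j = - \frac{27}{7}$ ($j = - \frac{9}{7} + \frac{6 \left(-3\right)}{7} = - \frac{9}{7} + \frac{1}{7} \left(-18\right) = - \frac{9}{7} - \frac{18}{7} = - \frac{27}{7} \approx -3.8571$)
$E{\left(R,A \right)} = 6 A \left(- \frac{27}{7} + R\right)$ ($E{\left(R,A \right)} = 6 A \left(R - \frac{27}{7}\right) = 6 A \left(- \frac{27}{7} + R\right)$)
$P = -1512$ ($P = \left(-36\right) 42 = -1512$)
$P + E{\left(O,c \right)} = -1512 + \frac{6}{7} \left(-129\right) \left(-27 + 7 \cdot 89\right) = -1512 + \frac{6}{7} \left(-129\right) \left(-27 + 623\right) = -1512 + \frac{6}{7} \left(-129\right) 596 = -1512 - \frac{461304}{7} = - \frac{471888}{7}$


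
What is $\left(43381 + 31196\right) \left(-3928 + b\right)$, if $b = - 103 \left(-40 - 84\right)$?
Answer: $659558988$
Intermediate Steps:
$b = 12772$ ($b = \left(-103\right) \left(-124\right) = 12772$)
$\left(43381 + 31196\right) \left(-3928 + b\right) = \left(43381 + 31196\right) \left(-3928 + 12772\right) = 74577 \cdot 8844 = 659558988$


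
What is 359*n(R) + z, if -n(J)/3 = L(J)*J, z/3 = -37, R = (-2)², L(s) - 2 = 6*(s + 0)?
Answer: -112119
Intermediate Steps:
L(s) = 2 + 6*s (L(s) = 2 + 6*(s + 0) = 2 + 6*s)
R = 4
z = -111 (z = 3*(-37) = -111)
n(J) = -3*J*(2 + 6*J) (n(J) = -3*(2 + 6*J)*J = -3*J*(2 + 6*J))
359*n(R) + z = 359*(-6*4*(1 + 3*4)) - 111 = 359*(-6*4*(1 + 12)) - 111 = 359*(-6*4*13) - 111 = 359*(-312) - 111 = -112008 - 111 = -112119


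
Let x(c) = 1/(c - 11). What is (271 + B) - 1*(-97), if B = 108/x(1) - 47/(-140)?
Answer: -99633/140 ≈ -711.66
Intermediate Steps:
x(c) = 1/(-11 + c)
B = -151153/140 (B = 108/(1/(-11 + 1)) - 47/(-140) = 108/(1/(-10)) - 47*(-1/140) = 108/(-1/10) + 47/140 = 108*(-10) + 47/140 = -1080 + 47/140 = -151153/140 ≈ -1079.7)
(271 + B) - 1*(-97) = (271 - 151153/140) - 1*(-97) = -113213/140 + 97 = -99633/140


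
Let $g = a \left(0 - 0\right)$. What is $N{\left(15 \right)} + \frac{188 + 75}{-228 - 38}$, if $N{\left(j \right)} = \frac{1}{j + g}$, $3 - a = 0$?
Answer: $- \frac{3679}{3990} \approx -0.92206$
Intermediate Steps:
$a = 3$ ($a = 3 - 0 = 3 + 0 = 3$)
$g = 0$ ($g = 3 \left(0 - 0\right) = 3 \left(0 + 0\right) = 3 \cdot 0 = 0$)
$N{\left(j \right)} = \frac{1}{j}$ ($N{\left(j \right)} = \frac{1}{j + 0} = \frac{1}{j}$)
$N{\left(15 \right)} + \frac{188 + 75}{-228 - 38} = \frac{1}{15} + \frac{188 + 75}{-228 - 38} = \frac{1}{15} + \frac{263}{-266} = \frac{1}{15} + 263 \left(- \frac{1}{266}\right) = \frac{1}{15} - \frac{263}{266} = - \frac{3679}{3990}$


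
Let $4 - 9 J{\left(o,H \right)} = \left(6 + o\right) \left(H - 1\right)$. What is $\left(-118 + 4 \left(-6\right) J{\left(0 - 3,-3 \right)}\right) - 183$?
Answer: $- \frac{1031}{3} \approx -343.67$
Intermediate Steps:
$J{\left(o,H \right)} = \frac{4}{9} - \frac{\left(-1 + H\right) \left(6 + o\right)}{9}$ ($J{\left(o,H \right)} = \frac{4}{9} - \frac{\left(6 + o\right) \left(H - 1\right)}{9} = \frac{4}{9} - \frac{\left(6 + o\right) \left(-1 + H\right)}{9} = \frac{4}{9} - \frac{\left(-1 + H\right) \left(6 + o\right)}{9}$)
$\left(-118 + 4 \left(-6\right) J{\left(0 - 3,-3 \right)}\right) - 183 = \left(-118 + 4 \left(-6\right) \left(\frac{10}{9} - -2 + \frac{0 - 3}{9} - - \frac{0 - 3}{3}\right)\right) - 183 = \left(-118 - 24 \left(\frac{10}{9} + 2 + \frac{0 - 3}{9} - - \frac{0 - 3}{3}\right)\right) - 183 = \left(-118 - 24 \left(\frac{10}{9} + 2 + \frac{1}{9} \left(-3\right) - \left(- \frac{1}{3}\right) \left(-3\right)\right)\right) - 183 = \left(-118 - 24 \left(\frac{10}{9} + 2 - \frac{1}{3} - 1\right)\right) - 183 = \left(-118 - \frac{128}{3}\right) - 183 = - \frac{482}{3} - 183 = - \frac{1031}{3}$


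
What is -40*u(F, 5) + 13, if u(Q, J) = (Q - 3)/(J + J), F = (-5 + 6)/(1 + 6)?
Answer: 171/7 ≈ 24.429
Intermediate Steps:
F = ⅐ (F = 1/7 = 1*(⅐) = ⅐ ≈ 0.14286)
u(Q, J) = (-3 + Q)/(2*J) (u(Q, J) = (-3 + Q)/((2*J)) = (-3 + Q)*(1/(2*J)) = (-3 + Q)/(2*J))
-40*u(F, 5) + 13 = -20*(-3 + ⅐)/5 + 13 = -20*(-20)/(5*7) + 13 = -40*(-2/7) + 13 = 80/7 + 13 = 171/7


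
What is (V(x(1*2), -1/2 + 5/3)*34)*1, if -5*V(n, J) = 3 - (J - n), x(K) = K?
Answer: -391/15 ≈ -26.067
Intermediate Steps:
V(n, J) = -⅗ - n/5 + J/5 (V(n, J) = -(3 - (J - n))/5 = -(3 + (n - J))/5 = -(3 + n - J)/5 = -⅗ - n/5 + J/5)
(V(x(1*2), -1/2 + 5/3)*34)*1 = ((-⅗ - 2/5 + (-1/2 + 5/3)/5)*34)*1 = ((-⅗ - ⅕*2 + (-1*½ + 5*(⅓))/5)*34)*1 = ((-⅗ - ⅖ + (-½ + 5/3)/5)*34)*1 = ((-⅗ - ⅖ + (⅕)*(7/6))*34)*1 = ((-⅗ - ⅖ + 7/30)*34)*1 = -23/30*34*1 = -391/15*1 = -391/15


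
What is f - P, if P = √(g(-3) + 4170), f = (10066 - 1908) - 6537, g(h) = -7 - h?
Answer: 1621 - √4166 ≈ 1556.5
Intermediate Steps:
f = 1621 (f = 8158 - 6537 = 1621)
P = √4166 (P = √((-7 - 1*(-3)) + 4170) = √((-7 + 3) + 4170) = √(-4 + 4170) = √4166 ≈ 64.545)
f - P = 1621 - √4166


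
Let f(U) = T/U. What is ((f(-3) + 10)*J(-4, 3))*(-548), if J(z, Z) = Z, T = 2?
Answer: -15344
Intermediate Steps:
f(U) = 2/U
((f(-3) + 10)*J(-4, 3))*(-548) = ((2/(-3) + 10)*3)*(-548) = ((2*(-⅓) + 10)*3)*(-548) = ((-⅔ + 10)*3)*(-548) = ((28/3)*3)*(-548) = 28*(-548) = -15344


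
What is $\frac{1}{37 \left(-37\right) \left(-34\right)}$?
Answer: $\frac{1}{46546} \approx 2.1484 \cdot 10^{-5}$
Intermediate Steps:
$\frac{1}{37 \left(-37\right) \left(-34\right)} = \frac{1}{\left(-1369\right) \left(-34\right)} = \frac{1}{46546}$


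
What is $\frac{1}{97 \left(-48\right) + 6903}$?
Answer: $\frac{1}{2247} \approx 0.00044504$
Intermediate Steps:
$\frac{1}{97 \left(-48\right) + 6903} = \frac{1}{-4656 + 6903} = \frac{1}{2247}$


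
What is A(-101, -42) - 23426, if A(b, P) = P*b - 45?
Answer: -19229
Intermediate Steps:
A(b, P) = -45 + P*b
A(-101, -42) - 23426 = (-45 - 42*(-101)) - 23426 = (-45 + 4242) - 23426 = 4197 - 23426 = -19229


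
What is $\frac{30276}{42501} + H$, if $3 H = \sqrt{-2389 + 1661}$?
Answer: $\frac{10092}{14167} + \frac{2 i \sqrt{182}}{3} \approx 0.71236 + 8.9938 i$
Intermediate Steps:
$H = \frac{2 i \sqrt{182}}{3}$ ($H = \frac{\sqrt{-2389 + 1661}}{3} = \frac{\sqrt{-728}}{3} = \frac{2 i \sqrt{182}}{3} \approx 8.9938 i$)
$\frac{30276}{42501} + H = \frac{30276}{42501} + \frac{2 i \sqrt{182}}{3} = 30276 \cdot \frac{1}{42501} + \frac{2 i \sqrt{182}}{3} = \frac{10092}{14167} + \frac{2 i \sqrt{182}}{3}$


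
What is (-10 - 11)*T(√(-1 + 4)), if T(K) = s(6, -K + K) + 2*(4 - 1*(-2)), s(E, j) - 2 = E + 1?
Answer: -441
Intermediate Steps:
s(E, j) = 3 + E (s(E, j) = 2 + (E + 1) = 2 + (1 + E) = 3 + E)
T(K) = 21 (T(K) = (3 + 6) + 2*(4 - 1*(-2)) = 9 + 2*(4 + 2) = 9 + 2*6 = 9 + 12 = 21)
(-10 - 11)*T(√(-1 + 4)) = (-10 - 11)*21 = -21*21 = -441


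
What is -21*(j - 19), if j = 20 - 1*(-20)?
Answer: -441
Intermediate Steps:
j = 40 (j = 20 + 20 = 40)
-21*(j - 19) = -21*(40 - 19) = -21*21 = -441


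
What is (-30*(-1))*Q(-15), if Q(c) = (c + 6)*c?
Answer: 4050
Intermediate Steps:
Q(c) = c*(6 + c) (Q(c) = (6 + c)*c = c*(6 + c))
(-30*(-1))*Q(-15) = (-30*(-1))*(-15*(6 - 15)) = 30*(-15*(-9)) = 30*135 = 4050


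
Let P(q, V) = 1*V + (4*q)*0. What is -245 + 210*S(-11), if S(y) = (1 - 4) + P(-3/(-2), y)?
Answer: -3185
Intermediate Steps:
P(q, V) = V (P(q, V) = V + 0 = V)
S(y) = -3 + y (S(y) = (1 - 4) + y = -3 + y)
-245 + 210*S(-11) = -245 + 210*(-3 - 11) = -245 + 210*(-14) = -245 - 2940 = -3185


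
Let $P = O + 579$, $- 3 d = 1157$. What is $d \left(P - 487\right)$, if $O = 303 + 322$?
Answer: $-276523$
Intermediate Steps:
$d = - \frac{1157}{3}$ ($d = \left(- \frac{1}{3}\right) 1157 = - \frac{1157}{3} \approx -385.67$)
$O = 625$
$P = 1204$ ($P = 625 + 579 = 1204$)
$d \left(P - 487\right) = - \frac{1157 \left(1204 - 487\right)}{3} = \left(- \frac{1157}{3}\right) 717 = -276523$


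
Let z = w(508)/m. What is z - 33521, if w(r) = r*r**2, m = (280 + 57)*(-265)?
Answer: -3124689417/89305 ≈ -34989.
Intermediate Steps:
m = -89305 (m = 337*(-265) = -89305)
w(r) = r**3
z = -131096512/89305 (z = 508**3/(-89305) = 131096512*(-1/89305) = -131096512/89305 ≈ -1468.0)
z - 33521 = -131096512/89305 - 33521 = -3124689417/89305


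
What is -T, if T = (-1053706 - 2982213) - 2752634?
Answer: 6788553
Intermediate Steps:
T = -6788553 (T = -4035919 - 2752634 = -6788553)
-T = -1*(-6788553) = 6788553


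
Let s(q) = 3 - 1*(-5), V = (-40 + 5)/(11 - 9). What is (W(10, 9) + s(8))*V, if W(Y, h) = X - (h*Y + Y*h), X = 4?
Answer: 2940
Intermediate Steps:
V = -35/2 ≈ -17.500
W(Y, h) = 4 - 2*Y*h (W(Y, h) = 4 - (h*Y + Y*h) = 4 - (Y*h + Y*h) = 4 - 2*Y*h)
s(q) = 8 (s(q) = 3 + 5 = 8)
(W(10, 9) + s(8))*V = ((4 - 2*10*9) + 8)*(-35/2) = ((4 - 180) + 8)*(-35/2) = (-176 + 8)*(-35/2) = -168*(-35/2) = 2940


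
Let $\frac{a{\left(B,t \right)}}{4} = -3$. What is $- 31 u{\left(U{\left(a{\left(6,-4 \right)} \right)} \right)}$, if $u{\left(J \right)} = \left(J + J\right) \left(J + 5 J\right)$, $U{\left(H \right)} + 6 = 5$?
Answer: $-372$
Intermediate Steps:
$a{\left(B,t \right)} = -12$ ($a{\left(B,t \right)} = 4 \left(-3\right) = -12$)
$U{\left(H \right)} = -1$ ($U{\left(H \right)} = -6 + 5 = -1$)
$u{\left(J \right)} = 12 J^{2}$ ($u{\left(J \right)} = 2 J 6 J = 12 J^{2}$)
$- 31 u{\left(U{\left(a{\left(6,-4 \right)} \right)} \right)} = - 31 \cdot 12 \left(-1\right)^{2} = - 31 \cdot 12 \cdot 1 = \left(-31\right) 12 = -372$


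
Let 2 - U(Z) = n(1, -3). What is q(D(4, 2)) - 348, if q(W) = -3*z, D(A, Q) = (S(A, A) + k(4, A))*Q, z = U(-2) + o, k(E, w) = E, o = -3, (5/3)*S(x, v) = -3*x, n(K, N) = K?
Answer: -342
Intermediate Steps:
S(x, v) = -9*x/5 (S(x, v) = 3*(-3*x)/5 = -9*x/5)
U(Z) = 1 (U(Z) = 2 - 1*1 = 2 - 1 = 1)
z = -2 (z = 1 - 3 = -2)
D(A, Q) = Q*(4 - 9*A/5) (D(A, Q) = (-9*A/5 + 4)*Q = (4 - 9*A/5)*Q = Q*(4 - 9*A/5))
q(W) = 6 (q(W) = -3*(-2) = 6)
q(D(4, 2)) - 348 = 6 - 348 = -342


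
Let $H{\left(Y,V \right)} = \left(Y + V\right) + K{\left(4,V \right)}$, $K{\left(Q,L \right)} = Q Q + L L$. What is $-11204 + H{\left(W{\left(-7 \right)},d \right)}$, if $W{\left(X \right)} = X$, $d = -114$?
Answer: $1687$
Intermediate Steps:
$K{\left(Q,L \right)} = L^{2} + Q^{2}$ ($K{\left(Q,L \right)} = Q^{2} + L^{2} = L^{2} + Q^{2}$)
$H{\left(Y,V \right)} = 16 + V + Y + V^{2}$ ($H{\left(Y,V \right)} = \left(Y + V\right) + \left(V^{2} + 4^{2}\right) = \left(V + Y\right) + \left(V^{2} + 16\right) = \left(V + Y\right) + \left(16 + V^{2}\right) = 16 + V + Y + V^{2}$)
$-11204 + H{\left(W{\left(-7 \right)},d \right)} = -11204 + \left(16 - 114 - 7 + \left(-114\right)^{2}\right) = -11204 + \left(16 - 114 - 7 + 12996\right) = -11204 + 12891 = 1687$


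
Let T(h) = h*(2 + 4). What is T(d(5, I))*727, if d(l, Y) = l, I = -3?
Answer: 21810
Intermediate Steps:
T(h) = 6*h (T(h) = h*6 = 6*h)
T(d(5, I))*727 = (6*5)*727 = 30*727 = 21810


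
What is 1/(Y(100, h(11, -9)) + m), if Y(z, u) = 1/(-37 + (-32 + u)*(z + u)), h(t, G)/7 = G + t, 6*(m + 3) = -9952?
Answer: -6267/10413668 ≈ -0.00060180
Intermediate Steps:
m = -4985/3 (m = -3 + (⅙)*(-9952) = -3 - 4976/3 = -4985/3 ≈ -1661.7)
h(t, G) = 7*G + 7*t (h(t, G) = 7*(G + t) = 7*G + 7*t)
Y(z, u) = 1/(-37 + (-32 + u)*(u + z))
1/(Y(100, h(11, -9)) + m) = 1/(1/(-37 + (7*(-9) + 7*11)² - 32*(7*(-9) + 7*11) - 32*100 + (7*(-9) + 7*11)*100) - 4985/3) = 1/(1/(-37 + (-63 + 77)² - 32*(-63 + 77) - 3200 + (-63 + 77)*100) - 4985/3) = 1/(1/(-37 + 14² - 32*14 - 3200 + 14*100) - 4985/3) = 1/(1/(-37 + 196 - 448 - 3200 + 1400) - 4985/3) = 1/(1/(-2089) - 4985/3) = 1/(-1/2089 - 4985/3) = 1/(-10413668/6267) = -6267/10413668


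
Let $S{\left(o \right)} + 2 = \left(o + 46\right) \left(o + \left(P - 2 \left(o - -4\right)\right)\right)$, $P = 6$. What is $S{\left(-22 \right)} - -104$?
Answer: $582$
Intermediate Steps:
$S{\left(o \right)} = -2 + \left(-2 - o\right) \left(46 + o\right)$ ($S{\left(o \right)} = -2 + \left(o + 46\right) \left(o - \left(-6 + 2 \left(o - -4\right)\right)\right) = -2 + \left(46 + o\right) \left(o - \left(-6 + 2 \left(o + 4\right)\right)\right) = -2 + \left(46 + o\right) \left(o - \left(-6 + 2 \left(4 + o\right)\right)\right) = -2 + \left(46 + o\right) \left(o + \left(6 - \left(8 + 2 o\right)\right)\right) = -2 + \left(46 + o\right) \left(o - \left(2 + 2 o\right)\right) = -2 + \left(46 + o\right) \left(-2 - o\right) = -2 + \left(-2 - o\right) \left(46 + o\right)$)
$S{\left(-22 \right)} - -104 = \left(-94 - \left(-22\right)^{2} - -1056\right) - -104 = \left(-94 - 484 + 1056\right) + 104 = 478 + 104 = 582$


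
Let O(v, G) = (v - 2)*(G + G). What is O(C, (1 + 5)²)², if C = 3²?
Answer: 254016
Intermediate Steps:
C = 9
O(v, G) = 2*G*(-2 + v) (O(v, G) = (-2 + v)*(2*G) = 2*G*(-2 + v))
O(C, (1 + 5)²)² = (2*(1 + 5)²*(-2 + 9))² = (2*6²*7)² = (2*36*7)² = 504² = 254016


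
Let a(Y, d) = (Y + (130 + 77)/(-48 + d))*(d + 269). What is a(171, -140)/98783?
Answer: 4120389/18571204 ≈ 0.22187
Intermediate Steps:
a(Y, d) = (269 + d)*(Y + 207/(-48 + d)) (a(Y, d) = (Y + 207/(-48 + d))*(269 + d) = (269 + d)*(Y + 207/(-48 + d)))
a(171, -140)/98783 = ((55683 - 12912*171 + 207*(-140) + 171*(-140)**2 + 221*171*(-140))/(-48 - 140))/98783 = ((55683 - 2207952 - 28980 + 171*19600 - 5290740)/(-188))*(1/98783) = -(55683 - 2207952 - 28980 + 3351600 - 5290740)/188*(1/98783) = -1/188*(-4120389)*(1/98783) = (4120389/188)*(1/98783) = 4120389/18571204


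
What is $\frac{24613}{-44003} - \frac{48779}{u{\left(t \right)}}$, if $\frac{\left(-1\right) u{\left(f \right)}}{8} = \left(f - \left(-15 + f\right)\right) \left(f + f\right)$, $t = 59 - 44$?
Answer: $\frac{2057815537}{158410800} \approx 12.99$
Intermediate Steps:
$t = 15$
$u{\left(f \right)} = - 240 f$ ($u{\left(f \right)} = - 8 \left(f - \left(-15 + f\right)\right) \left(f + f\right) = - 8 \cdot 15 \cdot 2 f = - 8 \cdot 30 f = - 240 f$)
$\frac{24613}{-44003} - \frac{48779}{u{\left(t \right)}} = \frac{24613}{-44003} - \frac{48779}{\left(-240\right) 15} = 24613 \left(- \frac{1}{44003}\right) - \frac{48779}{-3600} = - \frac{24613}{44003} - - \frac{48779}{3600} = - \frac{24613}{44003} + \frac{48779}{3600} = \frac{2057815537}{158410800}$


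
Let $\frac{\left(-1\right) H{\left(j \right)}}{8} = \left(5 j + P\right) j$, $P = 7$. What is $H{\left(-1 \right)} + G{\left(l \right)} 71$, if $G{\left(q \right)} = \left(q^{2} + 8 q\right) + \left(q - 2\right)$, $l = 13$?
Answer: $20180$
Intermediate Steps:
$G{\left(q \right)} = -2 + q^{2} + 9 q$ ($G{\left(q \right)} = \left(q^{2} + 8 q\right) + \left(-2 + q\right) = -2 + q^{2} + 9 q$)
$H{\left(j \right)} = - 8 j \left(7 + 5 j\right)$ ($H{\left(j \right)} = - 8 \left(5 j + 7\right) j = - 8 \left(7 + 5 j\right) j = - 8 j \left(7 + 5 j\right)$)
$H{\left(-1 \right)} + G{\left(l \right)} 71 = \left(-8\right) \left(-1\right) \left(7 + 5 \left(-1\right)\right) + \left(-2 + 13^{2} + 9 \cdot 13\right) 71 = \left(-8\right) \left(-1\right) \left(7 - 5\right) + \left(-2 + 169 + 117\right) 71 = \left(-8\right) \left(-1\right) 2 + 284 \cdot 71 = 16 + 20164 = 20180$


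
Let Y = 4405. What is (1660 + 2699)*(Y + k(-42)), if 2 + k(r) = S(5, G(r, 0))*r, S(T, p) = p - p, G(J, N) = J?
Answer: 19192677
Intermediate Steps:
S(T, p) = 0
k(r) = -2 (k(r) = -2 + 0*r = -2 + 0 = -2)
(1660 + 2699)*(Y + k(-42)) = (1660 + 2699)*(4405 - 2) = 4359*4403 = 19192677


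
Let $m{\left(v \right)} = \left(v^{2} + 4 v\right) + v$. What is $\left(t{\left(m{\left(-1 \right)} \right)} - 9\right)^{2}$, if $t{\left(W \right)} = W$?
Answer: $169$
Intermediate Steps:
$m{\left(v \right)} = v^{2} + 5 v$
$\left(t{\left(m{\left(-1 \right)} \right)} - 9\right)^{2} = \left(- (5 - 1) - 9\right)^{2} = \left(\left(-1\right) 4 - 9\right)^{2} = \left(-4 - 9\right)^{2} = \left(-13\right)^{2} = 169$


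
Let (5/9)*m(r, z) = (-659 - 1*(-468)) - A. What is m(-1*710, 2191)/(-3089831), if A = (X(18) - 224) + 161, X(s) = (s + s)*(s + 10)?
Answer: 10224/15449155 ≈ 0.00066178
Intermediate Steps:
X(s) = 2*s*(10 + s) (X(s) = (2*s)*(10 + s) = 2*s*(10 + s))
A = 945 (A = (2*18*(10 + 18) - 224) + 161 = (2*18*28 - 224) + 161 = (1008 - 224) + 161 = 784 + 161 = 945)
m(r, z) = -10224/5 (m(r, z) = 9*((-659 - 1*(-468)) - 1*945)/5 = 9*((-659 + 468) - 945)/5 = 9*(-191 - 945)/5 = (9/5)*(-1136) = -10224/5)
m(-1*710, 2191)/(-3089831) = -10224/5/(-3089831) = -10224/5*(-1/3089831) = 10224/15449155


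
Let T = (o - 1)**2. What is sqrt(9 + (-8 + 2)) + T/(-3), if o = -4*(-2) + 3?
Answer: -100/3 + sqrt(3) ≈ -31.601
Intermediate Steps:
o = 11 (o = 8 + 3 = 11)
T = 100 (T = (11 - 1)**2 = 10**2 = 100)
sqrt(9 + (-8 + 2)) + T/(-3) = sqrt(9 + (-8 + 2)) + 100/(-3) = sqrt(9 - 6) - 1/3*100 = sqrt(3) - 100/3 = -100/3 + sqrt(3)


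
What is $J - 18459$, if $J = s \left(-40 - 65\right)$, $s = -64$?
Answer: $-11739$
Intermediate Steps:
$J = 6720$ ($J = - 64 \left(-40 - 65\right) = \left(-64\right) \left(-105\right) = 6720$)
$J - 18459 = 6720 - 18459 = -11739$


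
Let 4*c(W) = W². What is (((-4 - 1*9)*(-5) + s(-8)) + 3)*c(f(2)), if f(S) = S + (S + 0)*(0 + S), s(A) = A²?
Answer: 1188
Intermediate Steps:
f(S) = S + S² (f(S) = S + S*S = S + S²)
c(W) = W²/4
(((-4 - 1*9)*(-5) + s(-8)) + 3)*c(f(2)) = (((-4 - 1*9)*(-5) + (-8)²) + 3)*((2*(1 + 2))²/4) = (((-4 - 9)*(-5) + 64) + 3)*((2*3)²/4) = ((-13*(-5) + 64) + 3)*((¼)*6²) = ((65 + 64) + 3)*((¼)*36) = (129 + 3)*9 = 132*9 = 1188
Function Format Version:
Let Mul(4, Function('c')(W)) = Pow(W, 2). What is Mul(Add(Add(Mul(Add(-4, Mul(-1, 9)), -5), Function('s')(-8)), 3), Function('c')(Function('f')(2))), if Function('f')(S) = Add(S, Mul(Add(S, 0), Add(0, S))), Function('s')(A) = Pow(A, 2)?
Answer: 1188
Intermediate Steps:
Function('f')(S) = Add(S, Pow(S, 2)) (Function('f')(S) = Add(S, Mul(S, S)) = Add(S, Pow(S, 2)))
Function('c')(W) = Mul(Rational(1, 4), Pow(W, 2))
Mul(Add(Add(Mul(Add(-4, Mul(-1, 9)), -5), Function('s')(-8)), 3), Function('c')(Function('f')(2))) = Mul(Add(Add(Mul(Add(-4, Mul(-1, 9)), -5), Pow(-8, 2)), 3), Mul(Rational(1, 4), Pow(Mul(2, Add(1, 2)), 2))) = Mul(Add(Add(Mul(Add(-4, -9), -5), 64), 3), Mul(Rational(1, 4), Pow(Mul(2, 3), 2))) = Mul(Add(Add(Mul(-13, -5), 64), 3), Mul(Rational(1, 4), Pow(6, 2))) = Mul(Add(Add(65, 64), 3), Mul(Rational(1, 4), 36)) = Mul(Add(129, 3), 9) = Mul(132, 9) = 1188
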